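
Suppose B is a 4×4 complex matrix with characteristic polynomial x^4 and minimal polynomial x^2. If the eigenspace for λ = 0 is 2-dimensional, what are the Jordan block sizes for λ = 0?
Block sizes for λ = 0: [2, 2]

Step 1 — from the characteristic polynomial, algebraic multiplicity of λ = 0 is 4. From dim ker(B − (0)·I) = 2, there are exactly 2 Jordan blocks for λ = 0.
Step 2 — from the minimal polynomial, the factor (x − 0)^2 tells us the largest block for λ = 0 has size 2.
Step 3 — with total size 4, 2 blocks, and largest block 2, the block sizes (in nonincreasing order) are [2, 2].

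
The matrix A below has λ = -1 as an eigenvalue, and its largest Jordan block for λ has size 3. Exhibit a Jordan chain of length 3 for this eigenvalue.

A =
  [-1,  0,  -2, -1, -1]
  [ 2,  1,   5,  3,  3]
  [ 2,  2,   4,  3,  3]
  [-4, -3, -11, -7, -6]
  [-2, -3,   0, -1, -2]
A Jordan chain for λ = -1 of length 3:
v_1 = (2, -4, -4, 8, 0)ᵀ
v_2 = (0, 2, 2, -4, -2)ᵀ
v_3 = (1, 0, 0, 0, 0)ᵀ

Let N = A − (-1)·I. We want v_3 with N^3 v_3 = 0 but N^2 v_3 ≠ 0; then v_{j-1} := N · v_j for j = 3, …, 2.

Pick v_3 = (1, 0, 0, 0, 0)ᵀ.
Then v_2 = N · v_3 = (0, 2, 2, -4, -2)ᵀ.
Then v_1 = N · v_2 = (2, -4, -4, 8, 0)ᵀ.

Sanity check: (A − (-1)·I) v_1 = (0, 0, 0, 0, 0)ᵀ = 0. ✓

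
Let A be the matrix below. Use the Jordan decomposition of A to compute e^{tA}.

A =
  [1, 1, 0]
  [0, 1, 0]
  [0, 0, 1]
e^{tA} =
  [exp(t), t*exp(t), 0]
  [0, exp(t), 0]
  [0, 0, exp(t)]

Strategy: write A = P · J · P⁻¹ where J is a Jordan canonical form, so e^{tA} = P · e^{tJ} · P⁻¹, and e^{tJ} can be computed block-by-block.

A has Jordan form
J =
  [1, 1, 0]
  [0, 1, 0]
  [0, 0, 1]
(up to reordering of blocks).

Per-block formulas:
  For a 1×1 block at λ = 1: exp(t · [1]) = [e^(1t)].
  For a 2×2 Jordan block J_2(1): exp(t · J_2(1)) = e^(1t)·(I + t·N), where N is the 2×2 nilpotent shift.

After assembling e^{tJ} and conjugating by P, we get:

e^{tA} =
  [exp(t), t*exp(t), 0]
  [0, exp(t), 0]
  [0, 0, exp(t)]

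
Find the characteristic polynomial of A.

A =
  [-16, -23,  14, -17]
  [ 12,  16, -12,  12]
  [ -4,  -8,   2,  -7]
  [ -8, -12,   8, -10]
x^4 + 8*x^3 + 24*x^2 + 32*x + 16

Expanding det(x·I − A) (e.g. by cofactor expansion or by noting that A is similar to its Jordan form J, which has the same characteristic polynomial as A) gives
  χ_A(x) = x^4 + 8*x^3 + 24*x^2 + 32*x + 16
which factors as (x + 2)^4. The eigenvalues (with algebraic multiplicities) are λ = -2 with multiplicity 4.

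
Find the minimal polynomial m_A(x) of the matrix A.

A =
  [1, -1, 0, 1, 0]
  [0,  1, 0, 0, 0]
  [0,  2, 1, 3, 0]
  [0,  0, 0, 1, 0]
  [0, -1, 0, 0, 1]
x^2 - 2*x + 1

The characteristic polynomial is χ_A(x) = (x - 1)^5, so the eigenvalues are known. The minimal polynomial is
  m_A(x) = Π_λ (x − λ)^{k_λ}
where k_λ is the size of the *largest* Jordan block for λ (equivalently, the smallest k with (A − λI)^k v = 0 for every generalised eigenvector v of λ).

  λ = 1: largest Jordan block has size 2, contributing (x − 1)^2

So m_A(x) = (x - 1)^2 = x^2 - 2*x + 1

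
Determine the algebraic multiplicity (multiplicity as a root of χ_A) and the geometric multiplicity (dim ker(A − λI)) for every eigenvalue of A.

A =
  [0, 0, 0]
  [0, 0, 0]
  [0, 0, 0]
λ = 0: alg = 3, geom = 3

Step 1 — factor the characteristic polynomial to read off the algebraic multiplicities:
  χ_A(x) = x^3

Step 2 — compute geometric multiplicities via the rank-nullity identity g(λ) = n − rank(A − λI):
  rank(A − (0)·I) = 0, so dim ker(A − (0)·I) = n − 0 = 3

Summary:
  λ = 0: algebraic multiplicity = 3, geometric multiplicity = 3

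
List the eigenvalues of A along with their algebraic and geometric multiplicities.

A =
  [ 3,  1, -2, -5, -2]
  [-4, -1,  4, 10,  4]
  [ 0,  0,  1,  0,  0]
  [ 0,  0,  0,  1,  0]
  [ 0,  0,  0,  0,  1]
λ = 1: alg = 5, geom = 4

Step 1 — factor the characteristic polynomial to read off the algebraic multiplicities:
  χ_A(x) = (x - 1)^5

Step 2 — compute geometric multiplicities via the rank-nullity identity g(λ) = n − rank(A − λI):
  rank(A − (1)·I) = 1, so dim ker(A − (1)·I) = n − 1 = 4

Summary:
  λ = 1: algebraic multiplicity = 5, geometric multiplicity = 4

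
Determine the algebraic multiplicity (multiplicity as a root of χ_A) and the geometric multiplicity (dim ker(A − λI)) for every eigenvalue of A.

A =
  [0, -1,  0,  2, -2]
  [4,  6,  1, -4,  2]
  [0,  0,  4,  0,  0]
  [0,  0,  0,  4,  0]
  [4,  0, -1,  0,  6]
λ = 4: alg = 5, geom = 3

Step 1 — factor the characteristic polynomial to read off the algebraic multiplicities:
  χ_A(x) = (x - 4)^5

Step 2 — compute geometric multiplicities via the rank-nullity identity g(λ) = n − rank(A − λI):
  rank(A − (4)·I) = 2, so dim ker(A − (4)·I) = n − 2 = 3

Summary:
  λ = 4: algebraic multiplicity = 5, geometric multiplicity = 3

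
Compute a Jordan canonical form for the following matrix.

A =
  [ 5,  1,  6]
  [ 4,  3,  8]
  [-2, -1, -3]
J_2(1) ⊕ J_1(3)

The characteristic polynomial is
  det(x·I − A) = x^3 - 5*x^2 + 7*x - 3 = (x - 3)*(x - 1)^2

Eigenvalues and multiplicities (the geometric multiplicity of λ is n − rank(A − λI), which equals the number of Jordan blocks for λ):
  λ = 1: algebraic multiplicity = 2, geometric multiplicity = 1
  λ = 3: algebraic multiplicity = 1, geometric multiplicity = 1

Determining the block sizes for each eigenvalue:
  λ = 1: one block (gm = 1), so the single block has size am = 2 → block sizes [2]
  λ = 3: one block (gm = 1), so the single block has size am = 1 → block sizes [1]

Assembling the blocks gives a Jordan form
J =
  [1, 1, 0]
  [0, 1, 0]
  [0, 0, 3]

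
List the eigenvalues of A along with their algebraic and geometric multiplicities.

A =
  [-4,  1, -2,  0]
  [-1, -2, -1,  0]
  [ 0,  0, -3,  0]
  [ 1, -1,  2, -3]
λ = -3: alg = 4, geom = 2

Step 1 — factor the characteristic polynomial to read off the algebraic multiplicities:
  χ_A(x) = (x + 3)^4

Step 2 — compute geometric multiplicities via the rank-nullity identity g(λ) = n − rank(A − λI):
  rank(A − (-3)·I) = 2, so dim ker(A − (-3)·I) = n − 2 = 2

Summary:
  λ = -3: algebraic multiplicity = 4, geometric multiplicity = 2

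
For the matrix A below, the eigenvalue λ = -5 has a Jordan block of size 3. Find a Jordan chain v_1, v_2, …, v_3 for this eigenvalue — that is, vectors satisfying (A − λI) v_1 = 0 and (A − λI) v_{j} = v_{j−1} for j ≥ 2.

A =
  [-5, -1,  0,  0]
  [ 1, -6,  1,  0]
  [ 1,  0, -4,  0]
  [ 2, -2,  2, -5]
A Jordan chain for λ = -5 of length 3:
v_1 = (-1, 0, 1, 0)ᵀ
v_2 = (0, 1, 1, 2)ᵀ
v_3 = (1, 0, 0, 0)ᵀ

Let N = A − (-5)·I. We want v_3 with N^3 v_3 = 0 but N^2 v_3 ≠ 0; then v_{j-1} := N · v_j for j = 3, …, 2.

Pick v_3 = (1, 0, 0, 0)ᵀ.
Then v_2 = N · v_3 = (0, 1, 1, 2)ᵀ.
Then v_1 = N · v_2 = (-1, 0, 1, 0)ᵀ.

Sanity check: (A − (-5)·I) v_1 = (0, 0, 0, 0)ᵀ = 0. ✓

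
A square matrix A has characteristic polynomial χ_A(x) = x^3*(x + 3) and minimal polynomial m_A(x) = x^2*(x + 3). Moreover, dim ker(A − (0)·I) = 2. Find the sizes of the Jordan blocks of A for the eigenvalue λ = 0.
Block sizes for λ = 0: [2, 1]

Step 1 — from the characteristic polynomial, algebraic multiplicity of λ = 0 is 3. From dim ker(A − (0)·I) = 2, there are exactly 2 Jordan blocks for λ = 0.
Step 2 — from the minimal polynomial, the factor (x − 0)^2 tells us the largest block for λ = 0 has size 2.
Step 3 — with total size 3, 2 blocks, and largest block 2, the block sizes (in nonincreasing order) are [2, 1].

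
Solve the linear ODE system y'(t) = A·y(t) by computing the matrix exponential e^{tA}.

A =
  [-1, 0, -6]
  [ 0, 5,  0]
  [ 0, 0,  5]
e^{tA} =
  [exp(-t), 0, -exp(5*t) + exp(-t)]
  [0, exp(5*t), 0]
  [0, 0, exp(5*t)]

Strategy: write A = P · J · P⁻¹ where J is a Jordan canonical form, so e^{tA} = P · e^{tJ} · P⁻¹, and e^{tJ} can be computed block-by-block.

A has Jordan form
J =
  [-1, 0, 0]
  [ 0, 5, 0]
  [ 0, 0, 5]
(up to reordering of blocks).

Per-block formulas:
  For a 1×1 block at λ = 5: exp(t · [5]) = [e^(5t)].
  For a 1×1 block at λ = -1: exp(t · [-1]) = [e^(-1t)].

After assembling e^{tJ} and conjugating by P, we get:

e^{tA} =
  [exp(-t), 0, -exp(5*t) + exp(-t)]
  [0, exp(5*t), 0]
  [0, 0, exp(5*t)]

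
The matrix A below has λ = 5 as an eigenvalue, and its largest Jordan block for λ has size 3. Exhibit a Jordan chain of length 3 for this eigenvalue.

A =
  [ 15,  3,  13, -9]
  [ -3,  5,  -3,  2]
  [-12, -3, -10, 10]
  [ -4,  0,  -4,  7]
A Jordan chain for λ = 5 of length 3:
v_1 = (-2, -2, 2, 0)ᵀ
v_2 = (1, -3, -3, -4)ᵀ
v_3 = (1, -3, 0, 0)ᵀ

Let N = A − (5)·I. We want v_3 with N^3 v_3 = 0 but N^2 v_3 ≠ 0; then v_{j-1} := N · v_j for j = 3, …, 2.

Pick v_3 = (1, -3, 0, 0)ᵀ.
Then v_2 = N · v_3 = (1, -3, -3, -4)ᵀ.
Then v_1 = N · v_2 = (-2, -2, 2, 0)ᵀ.

Sanity check: (A − (5)·I) v_1 = (0, 0, 0, 0)ᵀ = 0. ✓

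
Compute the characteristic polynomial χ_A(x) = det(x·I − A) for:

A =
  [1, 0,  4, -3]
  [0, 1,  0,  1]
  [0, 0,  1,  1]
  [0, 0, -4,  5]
x^4 - 8*x^3 + 22*x^2 - 24*x + 9

Expanding det(x·I − A) (e.g. by cofactor expansion or by noting that A is similar to its Jordan form J, which has the same characteristic polynomial as A) gives
  χ_A(x) = x^4 - 8*x^3 + 22*x^2 - 24*x + 9
which factors as (x - 3)^2*(x - 1)^2. The eigenvalues (with algebraic multiplicities) are λ = 1 with multiplicity 2, λ = 3 with multiplicity 2.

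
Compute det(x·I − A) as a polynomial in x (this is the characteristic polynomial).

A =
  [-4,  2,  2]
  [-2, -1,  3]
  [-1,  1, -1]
x^3 + 6*x^2 + 12*x + 8

Expanding det(x·I − A) (e.g. by cofactor expansion or by noting that A is similar to its Jordan form J, which has the same characteristic polynomial as A) gives
  χ_A(x) = x^3 + 6*x^2 + 12*x + 8
which factors as (x + 2)^3. The eigenvalues (with algebraic multiplicities) are λ = -2 with multiplicity 3.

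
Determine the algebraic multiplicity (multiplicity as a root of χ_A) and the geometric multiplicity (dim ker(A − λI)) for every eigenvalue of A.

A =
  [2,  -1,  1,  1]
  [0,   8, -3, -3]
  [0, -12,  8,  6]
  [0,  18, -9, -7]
λ = 2: alg = 3, geom = 2; λ = 5: alg = 1, geom = 1

Step 1 — factor the characteristic polynomial to read off the algebraic multiplicities:
  χ_A(x) = (x - 5)*(x - 2)^3

Step 2 — compute geometric multiplicities via the rank-nullity identity g(λ) = n − rank(A − λI):
  rank(A − (2)·I) = 2, so dim ker(A − (2)·I) = n − 2 = 2
  rank(A − (5)·I) = 3, so dim ker(A − (5)·I) = n − 3 = 1

Summary:
  λ = 2: algebraic multiplicity = 3, geometric multiplicity = 2
  λ = 5: algebraic multiplicity = 1, geometric multiplicity = 1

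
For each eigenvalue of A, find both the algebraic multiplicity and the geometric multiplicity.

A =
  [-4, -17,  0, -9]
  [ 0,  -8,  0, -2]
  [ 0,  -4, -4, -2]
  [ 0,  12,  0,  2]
λ = -4: alg = 3, geom = 2; λ = -2: alg = 1, geom = 1

Step 1 — factor the characteristic polynomial to read off the algebraic multiplicities:
  χ_A(x) = (x + 2)*(x + 4)^3

Step 2 — compute geometric multiplicities via the rank-nullity identity g(λ) = n − rank(A − λI):
  rank(A − (-4)·I) = 2, so dim ker(A − (-4)·I) = n − 2 = 2
  rank(A − (-2)·I) = 3, so dim ker(A − (-2)·I) = n − 3 = 1

Summary:
  λ = -4: algebraic multiplicity = 3, geometric multiplicity = 2
  λ = -2: algebraic multiplicity = 1, geometric multiplicity = 1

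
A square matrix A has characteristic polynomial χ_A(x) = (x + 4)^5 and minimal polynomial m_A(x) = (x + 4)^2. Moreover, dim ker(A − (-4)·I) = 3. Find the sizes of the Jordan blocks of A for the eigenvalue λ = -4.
Block sizes for λ = -4: [2, 2, 1]

Step 1 — from the characteristic polynomial, algebraic multiplicity of λ = -4 is 5. From dim ker(A − (-4)·I) = 3, there are exactly 3 Jordan blocks for λ = -4.
Step 2 — from the minimal polynomial, the factor (x + 4)^2 tells us the largest block for λ = -4 has size 2.
Step 3 — with total size 5, 3 blocks, and largest block 2, the block sizes (in nonincreasing order) are [2, 2, 1].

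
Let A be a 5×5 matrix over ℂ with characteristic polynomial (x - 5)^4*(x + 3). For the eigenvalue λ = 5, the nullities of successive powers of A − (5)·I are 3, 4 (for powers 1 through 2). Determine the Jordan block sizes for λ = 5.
Block sizes for λ = 5: [2, 1, 1]

From the dimensions of kernels of powers, the number of Jordan blocks of size at least j is d_j − d_{j−1} where d_j = dim ker(N^j) (with d_0 = 0). Computing the differences gives [3, 1].
The number of blocks of size exactly k is (#blocks of size ≥ k) − (#blocks of size ≥ k + 1), so the partition is: 2 block(s) of size 1, 1 block(s) of size 2.
In nonincreasing order the block sizes are [2, 1, 1].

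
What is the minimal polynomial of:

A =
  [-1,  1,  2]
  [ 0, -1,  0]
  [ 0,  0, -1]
x^2 + 2*x + 1

The characteristic polynomial is χ_A(x) = (x + 1)^3, so the eigenvalues are known. The minimal polynomial is
  m_A(x) = Π_λ (x − λ)^{k_λ}
where k_λ is the size of the *largest* Jordan block for λ (equivalently, the smallest k with (A − λI)^k v = 0 for every generalised eigenvector v of λ).

  λ = -1: largest Jordan block has size 2, contributing (x + 1)^2

So m_A(x) = (x + 1)^2 = x^2 + 2*x + 1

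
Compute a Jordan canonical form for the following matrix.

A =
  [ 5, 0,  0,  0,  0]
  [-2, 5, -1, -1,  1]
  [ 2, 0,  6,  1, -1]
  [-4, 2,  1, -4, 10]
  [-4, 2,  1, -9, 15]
J_1(5) ⊕ J_1(5) ⊕ J_1(5) ⊕ J_2(6)

The characteristic polynomial is
  det(x·I − A) = x^5 - 27*x^4 + 291*x^3 - 1565*x^2 + 4200*x - 4500 = (x - 6)^2*(x - 5)^3

Eigenvalues and multiplicities (the geometric multiplicity of λ is n − rank(A − λI), which equals the number of Jordan blocks for λ):
  λ = 5: algebraic multiplicity = 3, geometric multiplicity = 3
  λ = 6: algebraic multiplicity = 2, geometric multiplicity = 1

Determining the block sizes for each eigenvalue:
  λ = 5: gm = am = 3, so every block has size 1 → block sizes [1, 1, 1]
  λ = 6: one block (gm = 1), so the single block has size am = 2 → block sizes [2]

Assembling the blocks gives a Jordan form
J =
  [5, 0, 0, 0, 0]
  [0, 5, 0, 0, 0]
  [0, 0, 5, 0, 0]
  [0, 0, 0, 6, 1]
  [0, 0, 0, 0, 6]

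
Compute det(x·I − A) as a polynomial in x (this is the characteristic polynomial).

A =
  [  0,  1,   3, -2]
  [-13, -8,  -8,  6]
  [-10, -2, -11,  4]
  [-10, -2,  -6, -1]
x^4 + 20*x^3 + 150*x^2 + 500*x + 625

Expanding det(x·I − A) (e.g. by cofactor expansion or by noting that A is similar to its Jordan form J, which has the same characteristic polynomial as A) gives
  χ_A(x) = x^4 + 20*x^3 + 150*x^2 + 500*x + 625
which factors as (x + 5)^4. The eigenvalues (with algebraic multiplicities) are λ = -5 with multiplicity 4.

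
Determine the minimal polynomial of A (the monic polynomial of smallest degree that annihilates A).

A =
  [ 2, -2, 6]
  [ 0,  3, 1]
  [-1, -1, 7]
x^3 - 12*x^2 + 48*x - 64

The characteristic polynomial is χ_A(x) = (x - 4)^3, so the eigenvalues are known. The minimal polynomial is
  m_A(x) = Π_λ (x − λ)^{k_λ}
where k_λ is the size of the *largest* Jordan block for λ (equivalently, the smallest k with (A − λI)^k v = 0 for every generalised eigenvector v of λ).

  λ = 4: largest Jordan block has size 3, contributing (x − 4)^3

So m_A(x) = (x - 4)^3 = x^3 - 12*x^2 + 48*x - 64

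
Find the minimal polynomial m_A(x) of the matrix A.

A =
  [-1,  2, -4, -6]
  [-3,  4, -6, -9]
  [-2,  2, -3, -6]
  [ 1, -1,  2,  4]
x^2 - 2*x + 1

The characteristic polynomial is χ_A(x) = (x - 1)^4, so the eigenvalues are known. The minimal polynomial is
  m_A(x) = Π_λ (x − λ)^{k_λ}
where k_λ is the size of the *largest* Jordan block for λ (equivalently, the smallest k with (A − λI)^k v = 0 for every generalised eigenvector v of λ).

  λ = 1: largest Jordan block has size 2, contributing (x − 1)^2

So m_A(x) = (x - 1)^2 = x^2 - 2*x + 1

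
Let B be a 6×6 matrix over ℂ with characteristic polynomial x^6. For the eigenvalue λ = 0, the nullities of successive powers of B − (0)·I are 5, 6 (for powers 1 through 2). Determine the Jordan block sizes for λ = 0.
Block sizes for λ = 0: [2, 1, 1, 1, 1]

From the dimensions of kernels of powers, the number of Jordan blocks of size at least j is d_j − d_{j−1} where d_j = dim ker(N^j) (with d_0 = 0). Computing the differences gives [5, 1].
The number of blocks of size exactly k is (#blocks of size ≥ k) − (#blocks of size ≥ k + 1), so the partition is: 4 block(s) of size 1, 1 block(s) of size 2.
In nonincreasing order the block sizes are [2, 1, 1, 1, 1].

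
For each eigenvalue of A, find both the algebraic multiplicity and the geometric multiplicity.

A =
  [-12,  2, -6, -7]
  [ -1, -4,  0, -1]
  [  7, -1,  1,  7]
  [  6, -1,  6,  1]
λ = -5: alg = 3, geom = 1; λ = 1: alg = 1, geom = 1

Step 1 — factor the characteristic polynomial to read off the algebraic multiplicities:
  χ_A(x) = (x - 1)*(x + 5)^3

Step 2 — compute geometric multiplicities via the rank-nullity identity g(λ) = n − rank(A − λI):
  rank(A − (-5)·I) = 3, so dim ker(A − (-5)·I) = n − 3 = 1
  rank(A − (1)·I) = 3, so dim ker(A − (1)·I) = n − 3 = 1

Summary:
  λ = -5: algebraic multiplicity = 3, geometric multiplicity = 1
  λ = 1: algebraic multiplicity = 1, geometric multiplicity = 1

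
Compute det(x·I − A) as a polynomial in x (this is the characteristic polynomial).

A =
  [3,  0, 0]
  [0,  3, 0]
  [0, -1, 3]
x^3 - 9*x^2 + 27*x - 27

Expanding det(x·I − A) (e.g. by cofactor expansion or by noting that A is similar to its Jordan form J, which has the same characteristic polynomial as A) gives
  χ_A(x) = x^3 - 9*x^2 + 27*x - 27
which factors as (x - 3)^3. The eigenvalues (with algebraic multiplicities) are λ = 3 with multiplicity 3.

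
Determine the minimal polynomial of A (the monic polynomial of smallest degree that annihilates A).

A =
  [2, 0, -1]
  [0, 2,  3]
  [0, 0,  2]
x^2 - 4*x + 4

The characteristic polynomial is χ_A(x) = (x - 2)^3, so the eigenvalues are known. The minimal polynomial is
  m_A(x) = Π_λ (x − λ)^{k_λ}
where k_λ is the size of the *largest* Jordan block for λ (equivalently, the smallest k with (A − λI)^k v = 0 for every generalised eigenvector v of λ).

  λ = 2: largest Jordan block has size 2, contributing (x − 2)^2

So m_A(x) = (x - 2)^2 = x^2 - 4*x + 4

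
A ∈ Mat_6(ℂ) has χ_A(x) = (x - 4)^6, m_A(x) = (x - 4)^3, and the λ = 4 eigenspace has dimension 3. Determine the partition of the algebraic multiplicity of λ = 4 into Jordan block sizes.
Block sizes for λ = 4: [3, 2, 1]

Step 1 — from the characteristic polynomial, algebraic multiplicity of λ = 4 is 6. From dim ker(A − (4)·I) = 3, there are exactly 3 Jordan blocks for λ = 4.
Step 2 — from the minimal polynomial, the factor (x − 4)^3 tells us the largest block for λ = 4 has size 3.
Step 3 — with total size 6, 3 blocks, and largest block 3, the block sizes (in nonincreasing order) are [3, 2, 1].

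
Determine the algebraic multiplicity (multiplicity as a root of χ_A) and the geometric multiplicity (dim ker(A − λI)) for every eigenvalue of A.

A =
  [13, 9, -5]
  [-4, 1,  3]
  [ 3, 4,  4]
λ = 6: alg = 3, geom = 1

Step 1 — factor the characteristic polynomial to read off the algebraic multiplicities:
  χ_A(x) = (x - 6)^3

Step 2 — compute geometric multiplicities via the rank-nullity identity g(λ) = n − rank(A − λI):
  rank(A − (6)·I) = 2, so dim ker(A − (6)·I) = n − 2 = 1

Summary:
  λ = 6: algebraic multiplicity = 3, geometric multiplicity = 1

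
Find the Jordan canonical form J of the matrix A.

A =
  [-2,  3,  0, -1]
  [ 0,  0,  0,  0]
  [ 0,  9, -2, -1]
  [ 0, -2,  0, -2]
J_2(-2) ⊕ J_1(-2) ⊕ J_1(0)

The characteristic polynomial is
  det(x·I − A) = x^4 + 6*x^3 + 12*x^2 + 8*x = x*(x + 2)^3

Eigenvalues and multiplicities (the geometric multiplicity of λ is n − rank(A − λI), which equals the number of Jordan blocks for λ):
  λ = -2: algebraic multiplicity = 3, geometric multiplicity = 2
  λ = 0: algebraic multiplicity = 1, geometric multiplicity = 1

Determining the block sizes for each eigenvalue:
  λ = -2: 2 blocks summing to 3 forces exactly one block of size 2 and the rest size 1 → block sizes [2, 1]
  λ = 0: one block (gm = 1), so the single block has size am = 1 → block sizes [1]

Assembling the blocks gives a Jordan form
J =
  [-2,  1,  0, 0]
  [ 0, -2,  0, 0]
  [ 0,  0, -2, 0]
  [ 0,  0,  0, 0]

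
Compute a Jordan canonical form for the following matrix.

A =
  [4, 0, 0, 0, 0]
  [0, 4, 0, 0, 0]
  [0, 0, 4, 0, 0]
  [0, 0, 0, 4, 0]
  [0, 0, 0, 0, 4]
J_1(4) ⊕ J_1(4) ⊕ J_1(4) ⊕ J_1(4) ⊕ J_1(4)

The characteristic polynomial is
  det(x·I − A) = x^5 - 20*x^4 + 160*x^3 - 640*x^2 + 1280*x - 1024 = (x - 4)^5

Eigenvalues and multiplicities (the geometric multiplicity of λ is n − rank(A − λI), which equals the number of Jordan blocks for λ):
  λ = 4: algebraic multiplicity = 5, geometric multiplicity = 5

Determining the block sizes for each eigenvalue:
  λ = 4: gm = am = 5, so every block has size 1 → block sizes [1, 1, 1, 1, 1]

Assembling the blocks gives a Jordan form
J =
  [4, 0, 0, 0, 0]
  [0, 4, 0, 0, 0]
  [0, 0, 4, 0, 0]
  [0, 0, 0, 4, 0]
  [0, 0, 0, 0, 4]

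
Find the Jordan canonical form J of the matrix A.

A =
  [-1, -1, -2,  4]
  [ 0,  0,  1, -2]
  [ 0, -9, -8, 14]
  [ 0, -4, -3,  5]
J_3(-1) ⊕ J_1(-1)

The characteristic polynomial is
  det(x·I − A) = x^4 + 4*x^3 + 6*x^2 + 4*x + 1 = (x + 1)^4

Eigenvalues and multiplicities (the geometric multiplicity of λ is n − rank(A − λI), which equals the number of Jordan blocks for λ):
  λ = -1: algebraic multiplicity = 4, geometric multiplicity = 2

Determining the block sizes for each eigenvalue:
  λ = -1: with am = 4 and gm = 2, the partition is not yet determined (e.g. several partitions of 4 into 2 parts exist). Let N = A − (-1)·I. Computing rank(N^1) = 2, rank(N^2) = 1, rank(N^3) = 0; the number of blocks of size ≥ j is rank(N^{j−1}) − rank(N^j), giving [2, 1, 1]. So we have 1 block(s) of size 3, 1 block(s) of size 1 → block sizes [3, 1]

Assembling the blocks gives a Jordan form
J =
  [-1,  1,  0,  0]
  [ 0, -1,  1,  0]
  [ 0,  0, -1,  0]
  [ 0,  0,  0, -1]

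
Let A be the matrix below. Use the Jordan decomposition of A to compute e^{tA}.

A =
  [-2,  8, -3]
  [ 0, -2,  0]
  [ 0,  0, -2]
e^{tA} =
  [exp(-2*t), 8*t*exp(-2*t), -3*t*exp(-2*t)]
  [0, exp(-2*t), 0]
  [0, 0, exp(-2*t)]

Strategy: write A = P · J · P⁻¹ where J is a Jordan canonical form, so e^{tA} = P · e^{tJ} · P⁻¹, and e^{tJ} can be computed block-by-block.

A has Jordan form
J =
  [-2,  1,  0]
  [ 0, -2,  0]
  [ 0,  0, -2]
(up to reordering of blocks).

Per-block formulas:
  For a 2×2 Jordan block J_2(-2): exp(t · J_2(-2)) = e^(-2t)·(I + t·N), where N is the 2×2 nilpotent shift.
  For a 1×1 block at λ = -2: exp(t · [-2]) = [e^(-2t)].

After assembling e^{tJ} and conjugating by P, we get:

e^{tA} =
  [exp(-2*t), 8*t*exp(-2*t), -3*t*exp(-2*t)]
  [0, exp(-2*t), 0]
  [0, 0, exp(-2*t)]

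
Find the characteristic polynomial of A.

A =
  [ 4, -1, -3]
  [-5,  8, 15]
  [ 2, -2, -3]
x^3 - 9*x^2 + 27*x - 27

Expanding det(x·I − A) (e.g. by cofactor expansion or by noting that A is similar to its Jordan form J, which has the same characteristic polynomial as A) gives
  χ_A(x) = x^3 - 9*x^2 + 27*x - 27
which factors as (x - 3)^3. The eigenvalues (with algebraic multiplicities) are λ = 3 with multiplicity 3.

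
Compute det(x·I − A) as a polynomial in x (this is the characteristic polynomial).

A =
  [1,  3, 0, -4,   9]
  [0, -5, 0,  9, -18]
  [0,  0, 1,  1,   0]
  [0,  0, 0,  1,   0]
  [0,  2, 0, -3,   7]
x^5 - 5*x^4 + 10*x^3 - 10*x^2 + 5*x - 1

Expanding det(x·I − A) (e.g. by cofactor expansion or by noting that A is similar to its Jordan form J, which has the same characteristic polynomial as A) gives
  χ_A(x) = x^5 - 5*x^4 + 10*x^3 - 10*x^2 + 5*x - 1
which factors as (x - 1)^5. The eigenvalues (with algebraic multiplicities) are λ = 1 with multiplicity 5.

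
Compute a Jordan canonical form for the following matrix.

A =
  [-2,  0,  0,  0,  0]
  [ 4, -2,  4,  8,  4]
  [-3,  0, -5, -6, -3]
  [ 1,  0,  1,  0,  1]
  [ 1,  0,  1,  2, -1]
J_2(-2) ⊕ J_1(-2) ⊕ J_1(-2) ⊕ J_1(-2)

The characteristic polynomial is
  det(x·I − A) = x^5 + 10*x^4 + 40*x^3 + 80*x^2 + 80*x + 32 = (x + 2)^5

Eigenvalues and multiplicities (the geometric multiplicity of λ is n − rank(A − λI), which equals the number of Jordan blocks for λ):
  λ = -2: algebraic multiplicity = 5, geometric multiplicity = 4

Determining the block sizes for each eigenvalue:
  λ = -2: 4 blocks summing to 5 forces exactly one block of size 2 and the rest size 1 → block sizes [2, 1, 1, 1]

Assembling the blocks gives a Jordan form
J =
  [-2,  1,  0,  0,  0]
  [ 0, -2,  0,  0,  0]
  [ 0,  0, -2,  0,  0]
  [ 0,  0,  0, -2,  0]
  [ 0,  0,  0,  0, -2]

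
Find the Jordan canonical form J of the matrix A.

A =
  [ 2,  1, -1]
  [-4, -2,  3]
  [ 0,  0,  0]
J_3(0)

The characteristic polynomial is
  det(x·I − A) = x^3

Eigenvalues and multiplicities (the geometric multiplicity of λ is n − rank(A − λI), which equals the number of Jordan blocks for λ):
  λ = 0: algebraic multiplicity = 3, geometric multiplicity = 1

Determining the block sizes for each eigenvalue:
  λ = 0: one block (gm = 1), so the single block has size am = 3 → block sizes [3]

Assembling the blocks gives a Jordan form
J =
  [0, 1, 0]
  [0, 0, 1]
  [0, 0, 0]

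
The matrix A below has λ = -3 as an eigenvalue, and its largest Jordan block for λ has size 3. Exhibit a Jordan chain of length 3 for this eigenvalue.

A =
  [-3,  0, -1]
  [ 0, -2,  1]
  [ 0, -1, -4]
A Jordan chain for λ = -3 of length 3:
v_1 = (1, 0, 0)ᵀ
v_2 = (0, 1, -1)ᵀ
v_3 = (0, 1, 0)ᵀ

Let N = A − (-3)·I. We want v_3 with N^3 v_3 = 0 but N^2 v_3 ≠ 0; then v_{j-1} := N · v_j for j = 3, …, 2.

Pick v_3 = (0, 1, 0)ᵀ.
Then v_2 = N · v_3 = (0, 1, -1)ᵀ.
Then v_1 = N · v_2 = (1, 0, 0)ᵀ.

Sanity check: (A − (-3)·I) v_1 = (0, 0, 0)ᵀ = 0. ✓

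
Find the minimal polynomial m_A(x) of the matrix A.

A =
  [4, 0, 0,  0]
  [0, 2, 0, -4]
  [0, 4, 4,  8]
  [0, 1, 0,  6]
x^2 - 8*x + 16

The characteristic polynomial is χ_A(x) = (x - 4)^4, so the eigenvalues are known. The minimal polynomial is
  m_A(x) = Π_λ (x − λ)^{k_λ}
where k_λ is the size of the *largest* Jordan block for λ (equivalently, the smallest k with (A − λI)^k v = 0 for every generalised eigenvector v of λ).

  λ = 4: largest Jordan block has size 2, contributing (x − 4)^2

So m_A(x) = (x - 4)^2 = x^2 - 8*x + 16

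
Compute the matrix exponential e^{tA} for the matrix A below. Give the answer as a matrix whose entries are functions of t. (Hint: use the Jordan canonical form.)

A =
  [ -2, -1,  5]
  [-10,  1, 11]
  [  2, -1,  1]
e^{tA} =
  [2*t*exp(2*t) + exp(-4*t), -t*exp(2*t), -t*exp(2*t) + exp(2*t) - exp(-4*t)]
  [2*t*exp(2*t) - 2*exp(2*t) + 2*exp(-4*t), -t*exp(2*t) + exp(2*t), -t*exp(2*t) + 2*exp(2*t) - 2*exp(-4*t)]
  [2*t*exp(2*t), -t*exp(2*t), -t*exp(2*t) + exp(2*t)]

Strategy: write A = P · J · P⁻¹ where J is a Jordan canonical form, so e^{tA} = P · e^{tJ} · P⁻¹, and e^{tJ} can be computed block-by-block.

A has Jordan form
J =
  [-4, 0, 0]
  [ 0, 2, 1]
  [ 0, 0, 2]
(up to reordering of blocks).

Per-block formulas:
  For a 2×2 Jordan block J_2(2): exp(t · J_2(2)) = e^(2t)·(I + t·N), where N is the 2×2 nilpotent shift.
  For a 1×1 block at λ = -4: exp(t · [-4]) = [e^(-4t)].

After assembling e^{tJ} and conjugating by P, we get:

e^{tA} =
  [2*t*exp(2*t) + exp(-4*t), -t*exp(2*t), -t*exp(2*t) + exp(2*t) - exp(-4*t)]
  [2*t*exp(2*t) - 2*exp(2*t) + 2*exp(-4*t), -t*exp(2*t) + exp(2*t), -t*exp(2*t) + 2*exp(2*t) - 2*exp(-4*t)]
  [2*t*exp(2*t), -t*exp(2*t), -t*exp(2*t) + exp(2*t)]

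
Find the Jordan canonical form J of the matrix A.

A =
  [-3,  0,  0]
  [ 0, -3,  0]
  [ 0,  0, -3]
J_1(-3) ⊕ J_1(-3) ⊕ J_1(-3)

The characteristic polynomial is
  det(x·I − A) = x^3 + 9*x^2 + 27*x + 27 = (x + 3)^3

Eigenvalues and multiplicities (the geometric multiplicity of λ is n − rank(A − λI), which equals the number of Jordan blocks for λ):
  λ = -3: algebraic multiplicity = 3, geometric multiplicity = 3

Determining the block sizes for each eigenvalue:
  λ = -3: gm = am = 3, so every block has size 1 → block sizes [1, 1, 1]

Assembling the blocks gives a Jordan form
J =
  [-3,  0,  0]
  [ 0, -3,  0]
  [ 0,  0, -3]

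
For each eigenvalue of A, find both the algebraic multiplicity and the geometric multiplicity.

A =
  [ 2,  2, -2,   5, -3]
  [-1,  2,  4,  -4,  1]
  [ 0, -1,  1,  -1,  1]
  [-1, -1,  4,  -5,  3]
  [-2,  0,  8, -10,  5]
λ = 1: alg = 5, geom = 2

Step 1 — factor the characteristic polynomial to read off the algebraic multiplicities:
  χ_A(x) = (x - 1)^5

Step 2 — compute geometric multiplicities via the rank-nullity identity g(λ) = n − rank(A − λI):
  rank(A − (1)·I) = 3, so dim ker(A − (1)·I) = n − 3 = 2

Summary:
  λ = 1: algebraic multiplicity = 5, geometric multiplicity = 2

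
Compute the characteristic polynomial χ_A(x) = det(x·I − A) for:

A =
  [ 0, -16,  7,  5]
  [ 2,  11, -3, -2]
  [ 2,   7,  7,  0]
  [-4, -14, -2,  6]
x^4 - 24*x^3 + 216*x^2 - 864*x + 1296

Expanding det(x·I − A) (e.g. by cofactor expansion or by noting that A is similar to its Jordan form J, which has the same characteristic polynomial as A) gives
  χ_A(x) = x^4 - 24*x^3 + 216*x^2 - 864*x + 1296
which factors as (x - 6)^4. The eigenvalues (with algebraic multiplicities) are λ = 6 with multiplicity 4.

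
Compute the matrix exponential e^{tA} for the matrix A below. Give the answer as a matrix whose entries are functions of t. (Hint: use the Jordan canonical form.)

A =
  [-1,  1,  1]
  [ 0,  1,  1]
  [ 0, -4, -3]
e^{tA} =
  [exp(-t), -t^2*exp(-t) + t*exp(-t), -t^2*exp(-t)/2 + t*exp(-t)]
  [0, 2*t*exp(-t) + exp(-t), t*exp(-t)]
  [0, -4*t*exp(-t), -2*t*exp(-t) + exp(-t)]

Strategy: write A = P · J · P⁻¹ where J is a Jordan canonical form, so e^{tA} = P · e^{tJ} · P⁻¹, and e^{tJ} can be computed block-by-block.

A has Jordan form
J =
  [-1,  1,  0]
  [ 0, -1,  1]
  [ 0,  0, -1]
(up to reordering of blocks).

Per-block formulas:
  For a 3×3 Jordan block J_3(-1): exp(t · J_3(-1)) = e^(-1t)·(I + t·N + (t^2/2)·N^2), where N is the 3×3 nilpotent shift.

After assembling e^{tJ} and conjugating by P, we get:

e^{tA} =
  [exp(-t), -t^2*exp(-t) + t*exp(-t), -t^2*exp(-t)/2 + t*exp(-t)]
  [0, 2*t*exp(-t) + exp(-t), t*exp(-t)]
  [0, -4*t*exp(-t), -2*t*exp(-t) + exp(-t)]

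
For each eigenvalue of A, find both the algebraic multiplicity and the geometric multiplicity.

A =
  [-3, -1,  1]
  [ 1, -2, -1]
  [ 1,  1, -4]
λ = -3: alg = 3, geom = 1

Step 1 — factor the characteristic polynomial to read off the algebraic multiplicities:
  χ_A(x) = (x + 3)^3

Step 2 — compute geometric multiplicities via the rank-nullity identity g(λ) = n − rank(A − λI):
  rank(A − (-3)·I) = 2, so dim ker(A − (-3)·I) = n − 2 = 1

Summary:
  λ = -3: algebraic multiplicity = 3, geometric multiplicity = 1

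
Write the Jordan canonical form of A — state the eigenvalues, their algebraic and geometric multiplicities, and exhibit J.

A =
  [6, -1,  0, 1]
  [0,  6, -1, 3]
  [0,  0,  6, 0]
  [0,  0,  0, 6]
J_3(6) ⊕ J_1(6)

The characteristic polynomial is
  det(x·I − A) = x^4 - 24*x^3 + 216*x^2 - 864*x + 1296 = (x - 6)^4

Eigenvalues and multiplicities (the geometric multiplicity of λ is n − rank(A − λI), which equals the number of Jordan blocks for λ):
  λ = 6: algebraic multiplicity = 4, geometric multiplicity = 2

Determining the block sizes for each eigenvalue:
  λ = 6: with am = 4 and gm = 2, the partition is not yet determined (e.g. several partitions of 4 into 2 parts exist). Let N = A − (6)·I. Computing rank(N^1) = 2, rank(N^2) = 1, rank(N^3) = 0; the number of blocks of size ≥ j is rank(N^{j−1}) − rank(N^j), giving [2, 1, 1]. So we have 1 block(s) of size 3, 1 block(s) of size 1 → block sizes [3, 1]

Assembling the blocks gives a Jordan form
J =
  [6, 1, 0, 0]
  [0, 6, 1, 0]
  [0, 0, 6, 0]
  [0, 0, 0, 6]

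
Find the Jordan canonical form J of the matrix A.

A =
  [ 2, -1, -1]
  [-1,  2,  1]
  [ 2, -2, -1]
J_2(1) ⊕ J_1(1)

The characteristic polynomial is
  det(x·I − A) = x^3 - 3*x^2 + 3*x - 1 = (x - 1)^3

Eigenvalues and multiplicities (the geometric multiplicity of λ is n − rank(A − λI), which equals the number of Jordan blocks for λ):
  λ = 1: algebraic multiplicity = 3, geometric multiplicity = 2

Determining the block sizes for each eigenvalue:
  λ = 1: 2 blocks summing to 3 forces exactly one block of size 2 and the rest size 1 → block sizes [2, 1]

Assembling the blocks gives a Jordan form
J =
  [1, 1, 0]
  [0, 1, 0]
  [0, 0, 1]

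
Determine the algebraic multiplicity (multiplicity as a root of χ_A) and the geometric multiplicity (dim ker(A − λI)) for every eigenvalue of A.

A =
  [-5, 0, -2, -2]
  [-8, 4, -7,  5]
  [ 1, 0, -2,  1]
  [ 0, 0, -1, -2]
λ = -3: alg = 3, geom = 1; λ = 4: alg = 1, geom = 1

Step 1 — factor the characteristic polynomial to read off the algebraic multiplicities:
  χ_A(x) = (x - 4)*(x + 3)^3

Step 2 — compute geometric multiplicities via the rank-nullity identity g(λ) = n − rank(A − λI):
  rank(A − (-3)·I) = 3, so dim ker(A − (-3)·I) = n − 3 = 1
  rank(A − (4)·I) = 3, so dim ker(A − (4)·I) = n − 3 = 1

Summary:
  λ = -3: algebraic multiplicity = 3, geometric multiplicity = 1
  λ = 4: algebraic multiplicity = 1, geometric multiplicity = 1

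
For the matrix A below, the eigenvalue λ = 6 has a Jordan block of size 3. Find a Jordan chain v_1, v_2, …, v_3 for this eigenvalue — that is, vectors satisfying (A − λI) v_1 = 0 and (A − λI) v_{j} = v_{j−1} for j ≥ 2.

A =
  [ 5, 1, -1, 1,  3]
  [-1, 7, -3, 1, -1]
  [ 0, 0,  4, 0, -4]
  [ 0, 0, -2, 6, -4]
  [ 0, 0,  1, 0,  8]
A Jordan chain for λ = 6 of length 3:
v_1 = (1, 1, 0, 0, 0)ᵀ
v_2 = (-1, -3, -2, -2, 1)ᵀ
v_3 = (0, 0, 1, 0, 0)ᵀ

Let N = A − (6)·I. We want v_3 with N^3 v_3 = 0 but N^2 v_3 ≠ 0; then v_{j-1} := N · v_j for j = 3, …, 2.

Pick v_3 = (0, 0, 1, 0, 0)ᵀ.
Then v_2 = N · v_3 = (-1, -3, -2, -2, 1)ᵀ.
Then v_1 = N · v_2 = (1, 1, 0, 0, 0)ᵀ.

Sanity check: (A − (6)·I) v_1 = (0, 0, 0, 0, 0)ᵀ = 0. ✓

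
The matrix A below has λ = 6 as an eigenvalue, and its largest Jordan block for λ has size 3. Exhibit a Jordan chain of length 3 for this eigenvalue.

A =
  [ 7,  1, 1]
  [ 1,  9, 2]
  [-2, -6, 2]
A Jordan chain for λ = 6 of length 3:
v_1 = (-2, -2, 4)ᵀ
v_2 = (1, 3, -6)ᵀ
v_3 = (0, 1, 0)ᵀ

Let N = A − (6)·I. We want v_3 with N^3 v_3 = 0 but N^2 v_3 ≠ 0; then v_{j-1} := N · v_j for j = 3, …, 2.

Pick v_3 = (0, 1, 0)ᵀ.
Then v_2 = N · v_3 = (1, 3, -6)ᵀ.
Then v_1 = N · v_2 = (-2, -2, 4)ᵀ.

Sanity check: (A − (6)·I) v_1 = (0, 0, 0)ᵀ = 0. ✓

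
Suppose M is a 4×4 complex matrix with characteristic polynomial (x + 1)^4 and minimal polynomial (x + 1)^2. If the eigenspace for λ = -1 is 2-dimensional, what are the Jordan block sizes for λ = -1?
Block sizes for λ = -1: [2, 2]

Step 1 — from the characteristic polynomial, algebraic multiplicity of λ = -1 is 4. From dim ker(M − (-1)·I) = 2, there are exactly 2 Jordan blocks for λ = -1.
Step 2 — from the minimal polynomial, the factor (x + 1)^2 tells us the largest block for λ = -1 has size 2.
Step 3 — with total size 4, 2 blocks, and largest block 2, the block sizes (in nonincreasing order) are [2, 2].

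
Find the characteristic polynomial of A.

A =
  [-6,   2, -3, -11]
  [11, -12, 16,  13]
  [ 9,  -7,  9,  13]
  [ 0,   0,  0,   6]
x^4 + 3*x^3 - 27*x^2 - 135*x - 162

Expanding det(x·I − A) (e.g. by cofactor expansion or by noting that A is similar to its Jordan form J, which has the same characteristic polynomial as A) gives
  χ_A(x) = x^4 + 3*x^3 - 27*x^2 - 135*x - 162
which factors as (x - 6)*(x + 3)^3. The eigenvalues (with algebraic multiplicities) are λ = -3 with multiplicity 3, λ = 6 with multiplicity 1.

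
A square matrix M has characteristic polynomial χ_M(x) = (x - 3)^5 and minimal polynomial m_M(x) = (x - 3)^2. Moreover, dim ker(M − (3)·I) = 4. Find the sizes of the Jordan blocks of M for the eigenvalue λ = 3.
Block sizes for λ = 3: [2, 1, 1, 1]

Step 1 — from the characteristic polynomial, algebraic multiplicity of λ = 3 is 5. From dim ker(M − (3)·I) = 4, there are exactly 4 Jordan blocks for λ = 3.
Step 2 — from the minimal polynomial, the factor (x − 3)^2 tells us the largest block for λ = 3 has size 2.
Step 3 — with total size 5, 4 blocks, and largest block 2, the block sizes (in nonincreasing order) are [2, 1, 1, 1].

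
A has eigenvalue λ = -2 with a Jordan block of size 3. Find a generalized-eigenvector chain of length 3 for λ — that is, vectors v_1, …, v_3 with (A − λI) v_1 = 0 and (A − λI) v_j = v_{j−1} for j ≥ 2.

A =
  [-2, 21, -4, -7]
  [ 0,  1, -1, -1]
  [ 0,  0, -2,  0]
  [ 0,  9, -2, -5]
A Jordan chain for λ = -2 of length 3:
v_1 = (-7, -1, 0, -3)ᵀ
v_2 = (-4, -1, 0, -2)ᵀ
v_3 = (0, 0, 1, 0)ᵀ

Let N = A − (-2)·I. We want v_3 with N^3 v_3 = 0 but N^2 v_3 ≠ 0; then v_{j-1} := N · v_j for j = 3, …, 2.

Pick v_3 = (0, 0, 1, 0)ᵀ.
Then v_2 = N · v_3 = (-4, -1, 0, -2)ᵀ.
Then v_1 = N · v_2 = (-7, -1, 0, -3)ᵀ.

Sanity check: (A − (-2)·I) v_1 = (0, 0, 0, 0)ᵀ = 0. ✓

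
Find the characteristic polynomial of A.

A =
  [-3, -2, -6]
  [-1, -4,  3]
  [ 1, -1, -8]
x^3 + 15*x^2 + 75*x + 125

Expanding det(x·I − A) (e.g. by cofactor expansion or by noting that A is similar to its Jordan form J, which has the same characteristic polynomial as A) gives
  χ_A(x) = x^3 + 15*x^2 + 75*x + 125
which factors as (x + 5)^3. The eigenvalues (with algebraic multiplicities) are λ = -5 with multiplicity 3.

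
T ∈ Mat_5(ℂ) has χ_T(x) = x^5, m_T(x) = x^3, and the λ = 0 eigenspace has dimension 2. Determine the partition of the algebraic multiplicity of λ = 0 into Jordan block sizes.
Block sizes for λ = 0: [3, 2]

Step 1 — from the characteristic polynomial, algebraic multiplicity of λ = 0 is 5. From dim ker(T − (0)·I) = 2, there are exactly 2 Jordan blocks for λ = 0.
Step 2 — from the minimal polynomial, the factor (x − 0)^3 tells us the largest block for λ = 0 has size 3.
Step 3 — with total size 5, 2 blocks, and largest block 3, the block sizes (in nonincreasing order) are [3, 2].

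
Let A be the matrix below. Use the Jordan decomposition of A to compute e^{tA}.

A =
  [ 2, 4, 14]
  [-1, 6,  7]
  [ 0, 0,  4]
e^{tA} =
  [-2*t*exp(4*t) + exp(4*t), 4*t*exp(4*t), 14*t*exp(4*t)]
  [-t*exp(4*t), 2*t*exp(4*t) + exp(4*t), 7*t*exp(4*t)]
  [0, 0, exp(4*t)]

Strategy: write A = P · J · P⁻¹ where J is a Jordan canonical form, so e^{tA} = P · e^{tJ} · P⁻¹, and e^{tJ} can be computed block-by-block.

A has Jordan form
J =
  [4, 1, 0]
  [0, 4, 0]
  [0, 0, 4]
(up to reordering of blocks).

Per-block formulas:
  For a 2×2 Jordan block J_2(4): exp(t · J_2(4)) = e^(4t)·(I + t·N), where N is the 2×2 nilpotent shift.
  For a 1×1 block at λ = 4: exp(t · [4]) = [e^(4t)].

After assembling e^{tJ} and conjugating by P, we get:

e^{tA} =
  [-2*t*exp(4*t) + exp(4*t), 4*t*exp(4*t), 14*t*exp(4*t)]
  [-t*exp(4*t), 2*t*exp(4*t) + exp(4*t), 7*t*exp(4*t)]
  [0, 0, exp(4*t)]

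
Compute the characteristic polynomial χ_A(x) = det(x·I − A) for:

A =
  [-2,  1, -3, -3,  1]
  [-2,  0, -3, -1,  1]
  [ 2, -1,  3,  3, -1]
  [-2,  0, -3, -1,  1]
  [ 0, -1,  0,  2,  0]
x^5

Expanding det(x·I − A) (e.g. by cofactor expansion or by noting that A is similar to its Jordan form J, which has the same characteristic polynomial as A) gives
  χ_A(x) = x^5
which factors as x^5. The eigenvalues (with algebraic multiplicities) are λ = 0 with multiplicity 5.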